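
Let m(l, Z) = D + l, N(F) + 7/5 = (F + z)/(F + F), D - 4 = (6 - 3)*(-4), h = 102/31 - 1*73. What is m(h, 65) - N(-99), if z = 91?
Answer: -1171592/15345 ≈ -76.350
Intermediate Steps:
h = -2161/31 (h = 102*(1/31) - 73 = 102/31 - 73 = -2161/31 ≈ -69.710)
D = -8 (D = 4 + (6 - 3)*(-4) = 4 + 3*(-4) = 4 - 12 = -8)
N(F) = -7/5 + (91 + F)/(2*F) (N(F) = -7/5 + (F + 91)/(F + F) = -7/5 + (91 + F)/((2*F)) = -7/5 + (91 + F)*(1/(2*F)) = -7/5 + (91 + F)/(2*F))
m(l, Z) = -8 + l
m(h, 65) - N(-99) = (-8 - 2161/31) - (455 - 9*(-99))/(10*(-99)) = -2409/31 - (-1)*(455 + 891)/(10*99) = -2409/31 - (-1)*1346/(10*99) = -2409/31 - 1*(-673/495) = -2409/31 + 673/495 = -1171592/15345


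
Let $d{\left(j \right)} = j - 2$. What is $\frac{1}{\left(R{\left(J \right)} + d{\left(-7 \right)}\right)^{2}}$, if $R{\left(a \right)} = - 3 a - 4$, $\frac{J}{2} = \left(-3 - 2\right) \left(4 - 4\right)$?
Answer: $\frac{1}{169} \approx 0.0059172$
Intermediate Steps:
$d{\left(j \right)} = -2 + j$
$J = 0$ ($J = 2 \left(-3 - 2\right) \left(4 - 4\right) = 2 \left(\left(-5\right) 0\right) = 2 \cdot 0 = 0$)
$R{\left(a \right)} = -4 - 3 a$
$\frac{1}{\left(R{\left(J \right)} + d{\left(-7 \right)}\right)^{2}} = \frac{1}{\left(\left(-4 - 0\right) - 9\right)^{2}} = \frac{1}{\left(\left(-4 + 0\right) - 9\right)^{2}} = \frac{1}{\left(-4 - 9\right)^{2}} = \frac{1}{\left(-13\right)^{2}} = \frac{1}{169}$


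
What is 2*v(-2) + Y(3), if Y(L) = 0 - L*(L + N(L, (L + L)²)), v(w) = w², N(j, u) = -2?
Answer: 5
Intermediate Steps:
Y(L) = -L*(-2 + L) (Y(L) = 0 - L*(L - 2) = 0 - L*(-2 + L) = -L*(-2 + L))
2*v(-2) + Y(3) = 2*(-2)² + 3*(2 - 1*3) = 2*4 + 3*(2 - 3) = 8 + 3*(-1) = 8 - 3 = 5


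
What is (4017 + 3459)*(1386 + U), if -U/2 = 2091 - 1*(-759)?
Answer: -32251464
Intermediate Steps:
U = -5700 (U = -2*(2091 - 1*(-759)) = -2*(2091 + 759) = -2*2850 = -5700)
(4017 + 3459)*(1386 + U) = (4017 + 3459)*(1386 - 5700) = 7476*(-4314) = -32251464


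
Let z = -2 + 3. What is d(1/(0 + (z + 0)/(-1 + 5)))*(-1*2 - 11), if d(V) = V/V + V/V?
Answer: -26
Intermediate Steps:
z = 1
d(V) = 2 (d(V) = 1 + 1 = 2)
d(1/(0 + (z + 0)/(-1 + 5)))*(-1*2 - 11) = 2*(-1*2 - 11) = 2*(-2 - 11) = 2*(-13) = -26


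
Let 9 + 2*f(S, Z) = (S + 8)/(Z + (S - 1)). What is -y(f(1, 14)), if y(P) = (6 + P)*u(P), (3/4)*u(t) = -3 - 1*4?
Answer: 17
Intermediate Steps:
u(t) = -28/3 (u(t) = 4*(-3 - 1*4)/3 = 4*(-3 - 4)/3 = (4/3)*(-7) = -28/3)
f(S, Z) = -9/2 + (8 + S)/(2*(-1 + S + Z)) (f(S, Z) = -9/2 + ((S + 8)/(Z + (S - 1)))/2 = -9/2 + ((8 + S)/(Z + (-1 + S)))/2 = -9/2 + ((8 + S)/(-1 + S + Z))/2 = -9/2 + (8 + S)/(2*(-1 + S + Z)))
y(P) = -56 - 28*P/3 (y(P) = (6 + P)*(-28/3) = -56 - 28*P/3)
-y(f(1, 14)) = -(-56 - 14*(17 - 9*14 - 8*1)/(3*(-1 + 1 + 14))) = -(-56 - 14*(17 - 126 - 8)/(3*14)) = -(-56 - 14*(-117)/(3*14)) = -(-56 - 28/3*(-117/28)) = -(-56 + 39) = -1*(-17) = 17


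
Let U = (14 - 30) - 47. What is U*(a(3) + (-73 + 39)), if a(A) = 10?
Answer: 1512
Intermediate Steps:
U = -63 (U = -16 - 47 = -63)
U*(a(3) + (-73 + 39)) = -63*(10 + (-73 + 39)) = -63*(10 - 34) = -63*(-24) = 1512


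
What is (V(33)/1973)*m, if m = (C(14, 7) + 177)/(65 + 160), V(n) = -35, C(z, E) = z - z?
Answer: -413/29595 ≈ -0.013955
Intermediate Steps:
C(z, E) = 0
m = 59/75 (m = (0 + 177)/(65 + 160) = 177/225 = 177*(1/225) = 59/75 ≈ 0.78667)
(V(33)/1973)*m = -35/1973*(59/75) = -35*1/1973*(59/75) = -35/1973*59/75 = -413/29595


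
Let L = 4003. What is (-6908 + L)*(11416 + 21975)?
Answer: -97000855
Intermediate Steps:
(-6908 + L)*(11416 + 21975) = (-6908 + 4003)*(11416 + 21975) = -2905*33391 = -97000855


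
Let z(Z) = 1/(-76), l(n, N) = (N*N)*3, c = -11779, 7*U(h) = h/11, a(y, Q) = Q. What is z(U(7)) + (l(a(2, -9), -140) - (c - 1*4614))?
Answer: 5714667/76 ≈ 75193.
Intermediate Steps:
U(h) = h/77 (U(h) = (h/11)/7 = h/77)
l(n, N) = 3*N² (l(n, N) = N²*3 = 3*N²)
z(Z) = -1/76
z(U(7)) + (l(a(2, -9), -140) - (c - 1*4614)) = -1/76 + (3*(-140)² - (-11779 - 1*4614)) = -1/76 + (3*19600 - (-11779 - 4614)) = -1/76 + (58800 - 1*(-16393)) = -1/76 + (58800 + 16393) = -1/76 + 75193 = 5714667/76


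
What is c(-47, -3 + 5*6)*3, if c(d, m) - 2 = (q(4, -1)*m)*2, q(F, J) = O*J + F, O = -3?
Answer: 1140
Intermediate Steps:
q(F, J) = F - 3*J (q(F, J) = -3*J + F = F - 3*J)
c(d, m) = 2 + 14*m (c(d, m) = 2 + ((4 - 3*(-1))*m)*2 = 2 + ((4 + 3)*m)*2 = 2 + (7*m)*2 = 2 + 14*m)
c(-47, -3 + 5*6)*3 = (2 + 14*(-3 + 5*6))*3 = (2 + 14*(-3 + 30))*3 = (2 + 14*27)*3 = (2 + 378)*3 = 380*3 = 1140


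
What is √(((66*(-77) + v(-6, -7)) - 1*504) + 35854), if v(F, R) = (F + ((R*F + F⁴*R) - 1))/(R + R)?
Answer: √123654/2 ≈ 175.82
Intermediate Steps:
v(F, R) = (-1 + F + F*R + R*F⁴)/(2*R) (v(F, R) = (F + ((F*R + R*F⁴) - 1))/((2*R)) = (F + (-1 + F*R + R*F⁴))*(1/(2*R)) = (-1 + F + F*R + R*F⁴)*(1/(2*R)) = (-1 + F + F*R + R*F⁴)/(2*R))
√(((66*(-77) + v(-6, -7)) - 1*504) + 35854) = √(((66*(-77) + (½)*(-1 - 6 - 6*(-7)*(1 + (-6)³))/(-7)) - 1*504) + 35854) = √(((-5082 + (½)*(-⅐)*(-1 - 6 - 6*(-7)*(1 - 216))) - 504) + 35854) = √(((-5082 + (½)*(-⅐)*(-1 - 6 - 6*(-7)*(-215))) - 504) + 35854) = √(((-5082 + (½)*(-⅐)*(-1 - 6 - 9030)) - 504) + 35854) = √(((-5082 + (½)*(-⅐)*(-9037)) - 504) + 35854) = √(((-5082 + 1291/2) - 504) + 35854) = √((-8873/2 - 504) + 35854) = √(-9881/2 + 35854) = √(61827/2) = √123654/2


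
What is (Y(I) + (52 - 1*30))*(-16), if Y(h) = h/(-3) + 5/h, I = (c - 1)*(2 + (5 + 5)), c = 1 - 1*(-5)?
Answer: -100/3 ≈ -33.333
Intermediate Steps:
c = 6 (c = 1 + 5 = 6)
I = 60 (I = (6 - 1)*(2 + (5 + 5)) = 5*(2 + 10) = 5*12 = 60)
Y(h) = 5/h - h/3 (Y(h) = h*(-1/3) + 5/h = -h/3 + 5/h = 5/h - h/3)
(Y(I) + (52 - 1*30))*(-16) = ((5/60 - 1/3*60) + (52 - 1*30))*(-16) = ((5*(1/60) - 20) + (52 - 30))*(-16) = ((1/12 - 20) + 22)*(-16) = (-239/12 + 22)*(-16) = (25/12)*(-16) = -100/3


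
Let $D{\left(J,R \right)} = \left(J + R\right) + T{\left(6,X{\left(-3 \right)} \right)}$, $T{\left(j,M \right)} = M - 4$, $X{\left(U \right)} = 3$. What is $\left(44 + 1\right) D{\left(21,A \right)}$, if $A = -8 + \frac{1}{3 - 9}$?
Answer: $\frac{1065}{2} \approx 532.5$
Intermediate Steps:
$T{\left(j,M \right)} = -4 + M$
$A = - \frac{49}{6}$ ($A = -8 + \frac{1}{-6} = -8 - \frac{1}{6} = - \frac{49}{6} \approx -8.1667$)
$D{\left(J,R \right)} = -1 + J + R$ ($D{\left(J,R \right)} = \left(J + R\right) + \left(-4 + 3\right) = \left(J + R\right) - 1 = -1 + J + R$)
$\left(44 + 1\right) D{\left(21,A \right)} = \left(44 + 1\right) \left(-1 + 21 - \frac{49}{6}\right) = 45 \cdot \frac{71}{6} = \frac{1065}{2}$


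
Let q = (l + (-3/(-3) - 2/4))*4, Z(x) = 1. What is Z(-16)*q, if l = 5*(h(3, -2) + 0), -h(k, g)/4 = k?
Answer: -238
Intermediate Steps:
h(k, g) = -4*k
l = -60 (l = 5*(-4*3 + 0) = 5*(-12 + 0) = 5*(-12) = -60)
q = -238 (q = (-60 + (-3/(-3) - 2/4))*4 = (-60 + (-3*(-⅓) - 2*¼))*4 = (-60 + (1 - ½))*4 = (-60 + ½)*4 = -119/2*4 = -238)
Z(-16)*q = 1*(-238) = -238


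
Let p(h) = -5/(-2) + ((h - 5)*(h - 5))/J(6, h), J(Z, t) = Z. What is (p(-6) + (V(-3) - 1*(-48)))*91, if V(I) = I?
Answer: 18473/3 ≈ 6157.7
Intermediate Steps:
p(h) = 5/2 + (-5 + h)**2/6 (p(h) = -5/(-2) + ((h - 5)*(h - 5))/6 = -5*(-1/2) + ((-5 + h)*(-5 + h))*(1/6) = 5/2 + (-5 + h)**2*(1/6) = 5/2 + (-5 + h)**2/6)
(p(-6) + (V(-3) - 1*(-48)))*91 = ((5/2 + (-5 - 6)**2/6) + (-3 - 1*(-48)))*91 = ((5/2 + (1/6)*(-11)**2) + (-3 + 48))*91 = ((5/2 + (1/6)*121) + 45)*91 = ((5/2 + 121/6) + 45)*91 = (68/3 + 45)*91 = (203/3)*91 = 18473/3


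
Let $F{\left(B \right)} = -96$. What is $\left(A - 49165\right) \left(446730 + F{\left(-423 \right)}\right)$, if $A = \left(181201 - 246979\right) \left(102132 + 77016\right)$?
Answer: $-5263155739173906$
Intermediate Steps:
$A = -11783997144$ ($A = \left(-65778\right) 179148 = -11783997144$)
$\left(A - 49165\right) \left(446730 + F{\left(-423 \right)}\right) = \left(-11783997144 - 49165\right) \left(446730 - 96\right) = \left(-11784046309\right) 446634 = -5263155739173906$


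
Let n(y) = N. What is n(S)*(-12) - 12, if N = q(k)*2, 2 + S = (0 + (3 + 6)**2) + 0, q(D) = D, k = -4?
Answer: 84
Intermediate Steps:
S = 79 (S = -2 + ((0 + (3 + 6)**2) + 0) = -2 + ((0 + 9**2) + 0) = -2 + ((0 + 81) + 0) = -2 + (81 + 0) = -2 + 81 = 79)
N = -8 (N = -4*2 = -8)
n(y) = -8
n(S)*(-12) - 12 = -8*(-12) - 12 = 96 - 12 = 84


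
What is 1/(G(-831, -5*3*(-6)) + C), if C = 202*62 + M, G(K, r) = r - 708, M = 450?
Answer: 1/12356 ≈ 8.0932e-5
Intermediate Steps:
G(K, r) = -708 + r
C = 12974 (C = 202*62 + 450 = 12524 + 450 = 12974)
1/(G(-831, -5*3*(-6)) + C) = 1/((-708 - 5*3*(-6)) + 12974) = 1/((-708 - 15*(-6)) + 12974) = 1/((-708 + 90) + 12974) = 1/(-618 + 12974) = 1/12356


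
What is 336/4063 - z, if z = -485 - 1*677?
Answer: 4721542/4063 ≈ 1162.1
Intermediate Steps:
z = -1162 (z = -485 - 677 = -1162)
336/4063 - z = 336/4063 - 1*(-1162) = 336*(1/4063) + 1162 = 336/4063 + 1162 = 4721542/4063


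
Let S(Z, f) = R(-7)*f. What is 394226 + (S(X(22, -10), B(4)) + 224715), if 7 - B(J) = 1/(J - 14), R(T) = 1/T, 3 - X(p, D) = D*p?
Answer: 43325799/70 ≈ 6.1894e+5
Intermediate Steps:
X(p, D) = 3 - D*p
B(J) = 7 - 1/(-14 + J) (B(J) = 7 - 1/(J - 14) = 7 - 1/(-14 + J))
S(Z, f) = -f/7 (S(Z, f) = f/(-7) = -f/7)
394226 + (S(X(22, -10), B(4)) + 224715) = 394226 + (-(-99 + 7*4)/(7*(-14 + 4)) + 224715) = 394226 + (-(-99 + 28)/(7*(-10)) + 224715) = 394226 + (-(-1)*(-71)/70 + 224715) = 394226 + (-1/7*71/10 + 224715) = 394226 + (-71/70 + 224715) = 394226 + 15729979/70 = 43325799/70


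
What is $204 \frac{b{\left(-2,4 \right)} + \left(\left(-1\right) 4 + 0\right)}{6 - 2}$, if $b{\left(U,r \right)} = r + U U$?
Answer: $204$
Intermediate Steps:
$b{\left(U,r \right)} = r + U^{2}$
$204 \frac{b{\left(-2,4 \right)} + \left(\left(-1\right) 4 + 0\right)}{6 - 2} = 204 \frac{\left(4 + \left(-2\right)^{2}\right) + \left(\left(-1\right) 4 + 0\right)}{6 - 2} = 204 \frac{\left(4 + 4\right) + \left(-4 + 0\right)}{4} = 204 \left(8 - 4\right) \frac{1}{4} = 204 \cdot 4 \cdot \frac{1}{4} = 204 \cdot 1 = 204$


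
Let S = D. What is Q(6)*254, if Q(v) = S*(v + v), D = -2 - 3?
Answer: -15240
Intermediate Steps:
D = -5
S = -5
Q(v) = -10*v (Q(v) = -5*(v + v) = -10*v)
Q(6)*254 = -10*6*254 = -60*254 = -15240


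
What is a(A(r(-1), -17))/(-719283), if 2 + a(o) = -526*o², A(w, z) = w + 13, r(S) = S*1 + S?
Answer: 21216/239761 ≈ 0.088488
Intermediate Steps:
r(S) = 2*S (r(S) = S + S = 2*S)
A(w, z) = 13 + w
a(o) = -2 - 526*o²
a(A(r(-1), -17))/(-719283) = (-2 - 526*(13 + 2*(-1))²)/(-719283) = (-2 - 526*(13 - 2)²)*(-1/719283) = (-2 - 526*11²)*(-1/719283) = (-2 - 526*121)*(-1/719283) = (-2 - 63646)*(-1/719283) = -63648*(-1/719283) = 21216/239761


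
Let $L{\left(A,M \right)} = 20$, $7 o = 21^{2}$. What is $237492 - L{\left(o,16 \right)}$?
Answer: $237472$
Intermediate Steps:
$o = 63$ ($o = \frac{21^{2}}{7} = \frac{1}{7} \cdot 441 = 63$)
$237492 - L{\left(o,16 \right)} = 237492 - 20 = 237472$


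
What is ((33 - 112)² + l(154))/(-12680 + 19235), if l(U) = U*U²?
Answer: 731701/1311 ≈ 558.12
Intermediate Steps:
l(U) = U³
((33 - 112)² + l(154))/(-12680 + 19235) = ((33 - 112)² + 154³)/(-12680 + 19235) = ((-79)² + 3652264)/6555 = (6241 + 3652264)*(1/6555) = 3658505*(1/6555) = 731701/1311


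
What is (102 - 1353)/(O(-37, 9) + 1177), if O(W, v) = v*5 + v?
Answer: -1251/1231 ≈ -1.0162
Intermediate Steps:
O(W, v) = 6*v (O(W, v) = 5*v + v = 6*v)
(102 - 1353)/(O(-37, 9) + 1177) = (102 - 1353)/(6*9 + 1177) = -1251/(54 + 1177) = -1251/1231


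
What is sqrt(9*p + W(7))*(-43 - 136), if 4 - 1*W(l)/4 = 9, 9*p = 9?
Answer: -179*I*sqrt(11) ≈ -593.68*I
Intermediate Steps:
p = 1 (p = (1/9)*9 = 1)
W(l) = -20 (W(l) = 16 - 4*9 = 16 - 36 = -20)
sqrt(9*p + W(7))*(-43 - 136) = sqrt(9*1 - 20)*(-43 - 136) = sqrt(9 - 20)*(-179) = sqrt(-11)*(-179) = (I*sqrt(11))*(-179) = -179*I*sqrt(11)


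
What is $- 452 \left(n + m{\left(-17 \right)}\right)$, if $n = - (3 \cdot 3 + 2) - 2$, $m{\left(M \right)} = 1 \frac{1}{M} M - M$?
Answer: $-2260$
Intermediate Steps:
$m{\left(M \right)} = 1 - M$ ($m{\left(M \right)} = \frac{M}{M} - M = 1 - M$)
$n = -13$ ($n = - (9 + 2) - 2 = \left(-1\right) 11 - 2 = -11 - 2 = -13$)
$- 452 \left(n + m{\left(-17 \right)}\right) = - 452 \left(-13 + \left(1 - -17\right)\right) = - 452 \left(-13 + \left(1 + 17\right)\right) = - 452 \left(-13 + 18\right) = \left(-452\right) 5 = -2260$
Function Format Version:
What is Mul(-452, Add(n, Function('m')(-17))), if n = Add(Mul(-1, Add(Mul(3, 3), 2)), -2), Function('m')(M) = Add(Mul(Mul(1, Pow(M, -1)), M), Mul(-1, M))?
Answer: -2260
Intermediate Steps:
Function('m')(M) = Add(1, Mul(-1, M)) (Function('m')(M) = Add(Mul(Pow(M, -1), M), Mul(-1, M)) = Add(1, Mul(-1, M)))
n = -13 (n = Add(Mul(-1, Add(9, 2)), -2) = Add(Mul(-1, 11), -2) = Add(-11, -2) = -13)
Mul(-452, Add(n, Function('m')(-17))) = Mul(-452, Add(-13, Add(1, Mul(-1, -17)))) = Mul(-452, Add(-13, Add(1, 17))) = Mul(-452, Add(-13, 18)) = Mul(-452, 5) = -2260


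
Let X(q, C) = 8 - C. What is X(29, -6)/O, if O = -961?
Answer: -14/961 ≈ -0.014568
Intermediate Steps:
X(29, -6)/O = (8 - 1*(-6))/(-961) = (8 + 6)*(-1/961) = 14*(-1/961) = -14/961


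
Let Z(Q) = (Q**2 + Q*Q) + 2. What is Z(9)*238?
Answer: 39032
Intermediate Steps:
Z(Q) = 2 + 2*Q**2 (Z(Q) = (Q**2 + Q**2) + 2 = 2*Q**2 + 2 = 2 + 2*Q**2)
Z(9)*238 = (2 + 2*9**2)*238 = (2 + 2*81)*238 = (2 + 162)*238 = 164*238 = 39032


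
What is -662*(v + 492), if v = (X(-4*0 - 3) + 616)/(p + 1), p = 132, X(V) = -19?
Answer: -43713846/133 ≈ -3.2868e+5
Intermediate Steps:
v = 597/133 (v = (-19 + 616)/(132 + 1) = 597/133 ≈ 4.4887)
-662*(v + 492) = -662*(597/133 + 492) = -662*66033/133 = -43713846/133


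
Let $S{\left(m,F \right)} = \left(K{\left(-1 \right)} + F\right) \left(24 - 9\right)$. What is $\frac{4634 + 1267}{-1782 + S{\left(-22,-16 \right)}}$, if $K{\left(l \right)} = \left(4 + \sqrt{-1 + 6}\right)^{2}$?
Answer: $- \frac{1119223}{315761} - \frac{78680 \sqrt{5}}{315761} \approx -4.1017$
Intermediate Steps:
$K{\left(l \right)} = \left(4 + \sqrt{5}\right)^{2}$
$S{\left(m,F \right)} = 15 F + 15 \left(4 + \sqrt{5}\right)^{2}$ ($S{\left(m,F \right)} = \left(\left(4 + \sqrt{5}\right)^{2} + F\right) \left(24 - 9\right) = \left(F + \left(4 + \sqrt{5}\right)^{2}\right) 15 = 15 F + 15 \left(4 + \sqrt{5}\right)^{2}$)
$\frac{4634 + 1267}{-1782 + S{\left(-22,-16 \right)}} = \frac{4634 + 1267}{-1782 + \left(15 \left(-16\right) + 15 \left(4 + \sqrt{5}\right)^{2}\right)} = \frac{5901}{-1782 - \left(240 - 15 \left(4 + \sqrt{5}\right)^{2}\right)} = \frac{5901}{-2022 + 15 \left(4 + \sqrt{5}\right)^{2}}$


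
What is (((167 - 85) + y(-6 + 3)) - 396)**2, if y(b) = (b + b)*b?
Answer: 87616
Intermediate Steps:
y(b) = 2*b**2 (y(b) = (2*b)*b = 2*b**2)
(((167 - 85) + y(-6 + 3)) - 396)**2 = (((167 - 85) + 2*(-6 + 3)**2) - 396)**2 = ((82 + 2*(-3)**2) - 396)**2 = ((82 + 2*9) - 396)**2 = ((82 + 18) - 396)**2 = (100 - 396)**2 = (-296)**2 = 87616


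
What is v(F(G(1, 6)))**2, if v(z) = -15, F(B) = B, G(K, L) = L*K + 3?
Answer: 225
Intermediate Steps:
G(K, L) = 3 + K*L (G(K, L) = K*L + 3 = 3 + K*L)
v(F(G(1, 6)))**2 = (-15)**2 = 225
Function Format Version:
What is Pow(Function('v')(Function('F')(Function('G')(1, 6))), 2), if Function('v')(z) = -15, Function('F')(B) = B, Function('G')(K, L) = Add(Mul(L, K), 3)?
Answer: 225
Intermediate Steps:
Function('G')(K, L) = Add(3, Mul(K, L)) (Function('G')(K, L) = Add(Mul(K, L), 3) = Add(3, Mul(K, L)))
Pow(Function('v')(Function('F')(Function('G')(1, 6))), 2) = Pow(-15, 2) = 225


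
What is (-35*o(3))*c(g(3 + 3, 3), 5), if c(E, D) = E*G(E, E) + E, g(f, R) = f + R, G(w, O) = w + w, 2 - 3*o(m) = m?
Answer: 1995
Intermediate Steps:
o(m) = ⅔ - m/3
G(w, O) = 2*w
g(f, R) = R + f
c(E, D) = E + 2*E² (c(E, D) = E*(2*E) + E = 2*E² + E = E + 2*E²)
(-35*o(3))*c(g(3 + 3, 3), 5) = (-35*(⅔ - ⅓*3))*((3 + (3 + 3))*(1 + 2*(3 + (3 + 3)))) = (-35*(⅔ - 1))*((3 + 6)*(1 + 2*(3 + 6))) = (-35*(-⅓))*(9*(1 + 2*9)) = 35*(9*(1 + 18))/3 = 35*(9*19)/3 = (35/3)*171 = 1995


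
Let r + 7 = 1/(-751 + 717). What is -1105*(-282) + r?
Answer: 10594501/34 ≈ 3.1160e+5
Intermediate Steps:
r = -239/34 (r = -7 + 1/(-751 + 717) = -7 + 1/(-34) = -7 - 1/34 = -239/34 ≈ -7.0294)
-1105*(-282) + r = -1105*(-282) - 239/34 = 311610 - 239/34 = 10594501/34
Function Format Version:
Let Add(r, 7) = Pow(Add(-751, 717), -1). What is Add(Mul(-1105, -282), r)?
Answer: Rational(10594501, 34) ≈ 3.1160e+5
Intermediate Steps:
r = Rational(-239, 34) (r = Add(-7, Pow(Add(-751, 717), -1)) = Add(-7, Pow(-34, -1)) = Add(-7, Rational(-1, 34)) = Rational(-239, 34) ≈ -7.0294)
Add(Mul(-1105, -282), r) = Add(Mul(-1105, -282), Rational(-239, 34)) = Add(311610, Rational(-239, 34)) = Rational(10594501, 34)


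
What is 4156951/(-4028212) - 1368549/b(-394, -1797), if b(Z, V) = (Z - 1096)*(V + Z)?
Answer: -1363110440677/939318615220 ≈ -1.4512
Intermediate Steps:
b(Z, V) = (-1096 + Z)*(V + Z)
4156951/(-4028212) - 1368549/b(-394, -1797) = 4156951/(-4028212) - 1368549/((-394)**2 - 1096*(-1797) - 1096*(-394) - 1797*(-394)) = 4156951*(-1/4028212) - 1368549/(155236 + 1969512 + 431824 + 708018) = -4156951/4028212 - 1368549/3264590 = -4156951/4028212 - 1368549*1/3264590 = -4156951/4028212 - 195507/466370 = -1363110440677/939318615220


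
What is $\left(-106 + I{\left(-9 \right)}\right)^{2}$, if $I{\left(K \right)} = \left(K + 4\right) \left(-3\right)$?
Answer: $8281$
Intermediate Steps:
$I{\left(K \right)} = -12 - 3 K$ ($I{\left(K \right)} = \left(4 + K\right) \left(-3\right) = -12 - 3 K$)
$\left(-106 + I{\left(-9 \right)}\right)^{2} = \left(-106 - -15\right)^{2} = \left(-106 + \left(-12 + 27\right)\right)^{2} = \left(-106 + 15\right)^{2} = \left(-91\right)^{2} = 8281$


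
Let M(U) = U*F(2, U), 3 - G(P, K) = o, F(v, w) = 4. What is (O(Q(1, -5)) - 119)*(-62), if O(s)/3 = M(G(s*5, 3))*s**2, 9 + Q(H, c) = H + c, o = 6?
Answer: 384586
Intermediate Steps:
G(P, K) = -3 (G(P, K) = 3 - 1*6 = 3 - 6 = -3)
M(U) = 4*U (M(U) = U*4 = 4*U)
Q(H, c) = -9 + H + c (Q(H, c) = -9 + (H + c) = -9 + H + c)
O(s) = -36*s**2 (O(s) = 3*((4*(-3))*s**2) = 3*(-12*s**2) = -36*s**2)
(O(Q(1, -5)) - 119)*(-62) = (-36*(-9 + 1 - 5)**2 - 119)*(-62) = (-36*(-13)**2 - 119)*(-62) = (-36*169 - 119)*(-62) = (-6084 - 119)*(-62) = -6203*(-62) = 384586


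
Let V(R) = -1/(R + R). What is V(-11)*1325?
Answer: 1325/22 ≈ 60.227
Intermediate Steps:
V(R) = -1/(2*R)
V(-11)*1325 = -½/(-11)*1325 = -½*(-1/11)*1325 = (1/22)*1325 = 1325/22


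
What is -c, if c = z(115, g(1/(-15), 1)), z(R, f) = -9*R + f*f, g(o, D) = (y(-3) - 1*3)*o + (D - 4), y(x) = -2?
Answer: 9251/9 ≈ 1027.9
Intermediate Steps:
g(o, D) = -4 + D - 5*o (g(o, D) = (-2 - 1*3)*o + (D - 4) = (-2 - 3)*o + (-4 + D) = -5*o + (-4 + D) = -4 + D - 5*o)
z(R, f) = f² - 9*R (z(R, f) = -9*R + f² = f² - 9*R)
c = -9251/9 (c = (-4 + 1 - 5/(-15))² - 9*115 = (-4 + 1 - 5*(-1/15))² - 1035 = (-4 + 1 + ⅓)² - 1035 = (-8/3)² - 1035 = 64/9 - 1035 = -9251/9 ≈ -1027.9)
-c = -1*(-9251/9) = 9251/9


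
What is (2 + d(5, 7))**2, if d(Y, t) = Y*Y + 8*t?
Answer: 6889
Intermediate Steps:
d(Y, t) = Y**2 + 8*t
(2 + d(5, 7))**2 = (2 + (5**2 + 8*7))**2 = (2 + (25 + 56))**2 = (2 + 81)**2 = 83**2 = 6889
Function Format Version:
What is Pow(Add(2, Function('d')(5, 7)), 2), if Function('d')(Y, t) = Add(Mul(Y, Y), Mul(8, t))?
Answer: 6889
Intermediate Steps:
Function('d')(Y, t) = Add(Pow(Y, 2), Mul(8, t))
Pow(Add(2, Function('d')(5, 7)), 2) = Pow(Add(2, Add(Pow(5, 2), Mul(8, 7))), 2) = Pow(Add(2, Add(25, 56)), 2) = Pow(Add(2, 81), 2) = Pow(83, 2) = 6889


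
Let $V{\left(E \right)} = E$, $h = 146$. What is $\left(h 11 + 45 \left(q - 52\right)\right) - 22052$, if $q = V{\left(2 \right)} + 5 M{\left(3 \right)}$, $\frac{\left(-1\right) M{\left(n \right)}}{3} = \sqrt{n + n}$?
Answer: $-22696 - 675 \sqrt{6} \approx -24349.0$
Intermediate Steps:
$M{\left(n \right)} = - 3 \sqrt{2} \sqrt{n}$ ($M{\left(n \right)} = - 3 \sqrt{n + n} = - 3 \sqrt{2 n} = - 3 \sqrt{2} \sqrt{n}$)
$q = 2 - 15 \sqrt{6}$ ($q = 2 + 5 \left(- 3 \sqrt{2} \sqrt{3}\right) = 2 + 5 \left(- 3 \sqrt{6}\right) = 2 - 15 \sqrt{6} \approx -34.742$)
$\left(h 11 + 45 \left(q - 52\right)\right) - 22052 = \left(146 \cdot 11 + 45 \left(\left(2 - 15 \sqrt{6}\right) - 52\right)\right) - 22052 = \left(1606 + 45 \left(-50 - 15 \sqrt{6}\right)\right) - 22052 = \left(1606 - \left(2250 + 675 \sqrt{6}\right)\right) - 22052 = \left(-644 - 675 \sqrt{6}\right) - 22052 = -22696 - 675 \sqrt{6}$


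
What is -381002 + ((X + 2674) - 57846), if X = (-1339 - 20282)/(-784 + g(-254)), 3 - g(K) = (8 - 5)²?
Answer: -344555839/790 ≈ -4.3615e+5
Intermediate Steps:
g(K) = -6 (g(K) = 3 - (8 - 5)² = 3 - 1*3² = 3 - 1*9 = 3 - 9 = -6)
X = 21621/790 (X = (-1339 - 20282)/(-784 - 6) = -21621/(-790) = -21621*(-1/790) = 21621/790 ≈ 27.368)
-381002 + ((X + 2674) - 57846) = -381002 + ((21621/790 + 2674) - 57846) = -381002 + (2134081/790 - 57846) = -381002 - 43564259/790 = -344555839/790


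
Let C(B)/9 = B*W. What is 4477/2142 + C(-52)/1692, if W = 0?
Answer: 4477/2142 ≈ 2.0901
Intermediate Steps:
C(B) = 0 (C(B) = 9*(B*0) = 9*0 = 0)
4477/2142 + C(-52)/1692 = 4477/2142 + 0/1692 = 4477*(1/2142) + 0*(1/1692) = 4477/2142 + 0 = 4477/2142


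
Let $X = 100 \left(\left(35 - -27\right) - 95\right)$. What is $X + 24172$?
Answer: $20872$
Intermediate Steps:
$X = -3300$ ($X = 100 \left(\left(35 + 27\right) - 95\right) = 100 \left(62 - 95\right) = 100 \left(-33\right) = -3300$)
$X + 24172 = -3300 + 24172 = 20872$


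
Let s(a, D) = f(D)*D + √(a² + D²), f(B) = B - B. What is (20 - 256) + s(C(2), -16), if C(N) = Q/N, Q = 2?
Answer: -236 + √257 ≈ -219.97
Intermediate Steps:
f(B) = 0
C(N) = 2/N
s(a, D) = √(D² + a²) (s(a, D) = 0*D + √(a² + D²) = 0 + √(D² + a²) = √(D² + a²))
(20 - 256) + s(C(2), -16) = (20 - 256) + √((-16)² + (2/2)²) = -236 + √(256 + (2*(½))²) = -236 + √(256 + 1²) = -236 + √(256 + 1) = -236 + √257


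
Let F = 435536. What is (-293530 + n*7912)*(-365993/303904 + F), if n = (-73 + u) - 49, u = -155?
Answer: -164468444218641927/151952 ≈ -1.0824e+12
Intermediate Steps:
n = -277 (n = (-73 - 155) - 49 = -228 - 49 = -277)
(-293530 + n*7912)*(-365993/303904 + F) = (-293530 - 277*7912)*(-365993/303904 + 435536) = (-293530 - 2191624)*(-365993*1/303904 + 435536) = -2485154*(-365993/303904 + 435536) = -2485154*132360766551/303904 = -164468444218641927/151952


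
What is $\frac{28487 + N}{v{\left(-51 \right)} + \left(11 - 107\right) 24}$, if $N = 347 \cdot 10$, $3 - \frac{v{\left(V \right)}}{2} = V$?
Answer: $- \frac{31957}{2196} \approx -14.552$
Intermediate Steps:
$v{\left(V \right)} = 6 - 2 V$
$N = 3470$
$\frac{28487 + N}{v{\left(-51 \right)} + \left(11 - 107\right) 24} = \frac{28487 + 3470}{\left(6 - -102\right) + \left(11 - 107\right) 24} = \frac{31957}{\left(6 + 102\right) - 2304} = \frac{31957}{108 - 2304} = \frac{31957}{-2196} = 31957 \left(- \frac{1}{2196}\right) = - \frac{31957}{2196}$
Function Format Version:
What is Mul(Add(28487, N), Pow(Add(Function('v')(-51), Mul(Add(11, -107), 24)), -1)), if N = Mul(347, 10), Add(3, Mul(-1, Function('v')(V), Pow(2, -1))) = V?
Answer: Rational(-31957, 2196) ≈ -14.552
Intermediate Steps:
Function('v')(V) = Add(6, Mul(-2, V))
N = 3470
Mul(Add(28487, N), Pow(Add(Function('v')(-51), Mul(Add(11, -107), 24)), -1)) = Mul(Add(28487, 3470), Pow(Add(Add(6, Mul(-2, -51)), Mul(Add(11, -107), 24)), -1)) = Mul(31957, Pow(Add(Add(6, 102), Mul(-96, 24)), -1)) = Mul(31957, Pow(Add(108, -2304), -1)) = Mul(31957, Pow(-2196, -1)) = Mul(31957, Rational(-1, 2196)) = Rational(-31957, 2196)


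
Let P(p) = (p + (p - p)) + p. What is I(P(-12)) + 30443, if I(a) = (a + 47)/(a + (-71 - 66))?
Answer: 213100/7 ≈ 30443.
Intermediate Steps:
P(p) = 2*p (P(p) = (p + 0) + p = p + p = 2*p)
I(a) = (47 + a)/(-137 + a) (I(a) = (47 + a)/(a - 137) = (47 + a)/(-137 + a))
I(P(-12)) + 30443 = (47 + 2*(-12))/(-137 + 2*(-12)) + 30443 = (47 - 24)/(-137 - 24) + 30443 = 23/(-161) + 30443 = -1/161*23 + 30443 = -1/7 + 30443 = 213100/7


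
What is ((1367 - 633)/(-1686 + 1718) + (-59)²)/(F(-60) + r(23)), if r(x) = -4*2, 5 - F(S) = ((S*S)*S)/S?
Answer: -56063/57648 ≈ -0.97251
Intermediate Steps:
F(S) = 5 - S² (F(S) = 5 - (S*S)*S/S = 5 - S²*S/S = 5 - S³/S = 5 - S²)
r(x) = -8
((1367 - 633)/(-1686 + 1718) + (-59)²)/(F(-60) + r(23)) = ((1367 - 633)/(-1686 + 1718) + (-59)²)/((5 - 1*(-60)²) - 8) = (734/32 + 3481)/((5 - 1*3600) - 8) = (734*(1/32) + 3481)/((5 - 3600) - 8) = (367/16 + 3481)/(-3595 - 8) = (56063/16)/(-3603) = (56063/16)*(-1/3603) = -56063/57648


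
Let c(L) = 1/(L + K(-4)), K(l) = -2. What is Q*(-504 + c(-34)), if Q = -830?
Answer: 7530175/18 ≈ 4.1834e+5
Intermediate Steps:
c(L) = 1/(-2 + L) (c(L) = 1/(L - 2) = 1/(-2 + L))
Q*(-504 + c(-34)) = -830*(-504 + 1/(-2 - 34)) = -830*(-504 + 1/(-36)) = -830*(-504 - 1/36) = -830*(-18145/36) = 7530175/18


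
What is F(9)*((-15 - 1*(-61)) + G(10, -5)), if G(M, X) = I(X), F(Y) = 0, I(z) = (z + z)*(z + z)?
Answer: 0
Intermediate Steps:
I(z) = 4*z² (I(z) = (2*z)*(2*z) = 4*z²)
G(M, X) = 4*X²
F(9)*((-15 - 1*(-61)) + G(10, -5)) = 0*((-15 - 1*(-61)) + 4*(-5)²) = 0*((-15 + 61) + 4*25) = 0*(46 + 100) = 0*146 = 0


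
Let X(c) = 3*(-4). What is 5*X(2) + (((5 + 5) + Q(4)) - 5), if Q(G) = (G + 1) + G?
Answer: -46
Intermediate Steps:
X(c) = -12
Q(G) = 1 + 2*G (Q(G) = (1 + G) + G = 1 + 2*G)
5*X(2) + (((5 + 5) + Q(4)) - 5) = 5*(-12) + (((5 + 5) + (1 + 2*4)) - 5) = -60 + ((10 + (1 + 8)) - 5) = -60 + ((10 + 9) - 5) = -60 + (19 - 5) = -60 + 14 = -46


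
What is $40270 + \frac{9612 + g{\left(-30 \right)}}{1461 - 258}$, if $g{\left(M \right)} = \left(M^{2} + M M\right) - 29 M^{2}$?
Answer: $\frac{16143374}{401} \approx 40258.0$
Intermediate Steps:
$g{\left(M \right)} = - 27 M^{2}$ ($g{\left(M \right)} = \left(M^{2} + M^{2}\right) - 29 M^{2} = 2 M^{2} - 29 M^{2} = - 27 M^{2}$)
$40270 + \frac{9612 + g{\left(-30 \right)}}{1461 - 258} = 40270 + \frac{9612 - 27 \left(-30\right)^{2}}{1461 - 258} = 40270 + \frac{9612 - 24300}{1203} = 40270 + \left(9612 - 24300\right) \frac{1}{1203} = 40270 - \frac{4896}{401} = \frac{16143374}{401}$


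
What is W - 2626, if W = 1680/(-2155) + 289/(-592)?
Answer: -670352623/255152 ≈ -2627.3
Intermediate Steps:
W = -323471/255152 (W = 1680*(-1/2155) + 289*(-1/592) = -336/431 - 289/592 = -323471/255152 ≈ -1.2678)
W - 2626 = -323471/255152 - 2626 = -670352623/255152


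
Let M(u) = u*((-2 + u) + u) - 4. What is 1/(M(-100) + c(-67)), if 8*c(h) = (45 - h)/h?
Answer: 67/1353118 ≈ 4.9515e-5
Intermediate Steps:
M(u) = -4 + u*(-2 + 2*u) (M(u) = u*(-2 + 2*u) - 4 = -4 + u*(-2 + 2*u))
c(h) = (45 - h)/(8*h) (c(h) = ((45 - h)/h)/8 = (45 - h)/(8*h))
1/(M(-100) + c(-67)) = 1/((-4 - 2*(-100) + 2*(-100)**2) + (1/8)*(45 - 1*(-67))/(-67)) = 1/((-4 + 200 + 2*10000) + (1/8)*(-1/67)*(45 + 67)) = 1/((-4 + 200 + 20000) + (1/8)*(-1/67)*112) = 1/(20196 - 14/67) = 1/(1353118/67) = 67/1353118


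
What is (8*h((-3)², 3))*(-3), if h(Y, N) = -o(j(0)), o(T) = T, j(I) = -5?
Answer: -120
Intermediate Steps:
h(Y, N) = 5 (h(Y, N) = -1*(-5) = 5)
(8*h((-3)², 3))*(-3) = (8*5)*(-3) = 40*(-3) = -120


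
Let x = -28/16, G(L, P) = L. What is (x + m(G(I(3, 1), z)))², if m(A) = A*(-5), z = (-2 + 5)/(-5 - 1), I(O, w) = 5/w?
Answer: 11449/16 ≈ 715.56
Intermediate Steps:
z = -½ (z = 3/(-6) = 3*(-⅙) = -½ ≈ -0.50000)
m(A) = -5*A
x = -7/4 (x = -28*1/16 = -7/4 ≈ -1.7500)
(x + m(G(I(3, 1), z)))² = (-7/4 - 25/1)² = (-7/4 - 25)² = (-107/4)² = 11449/16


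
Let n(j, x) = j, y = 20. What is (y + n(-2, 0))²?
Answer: 324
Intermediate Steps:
(y + n(-2, 0))² = (20 - 2)² = 18² = 324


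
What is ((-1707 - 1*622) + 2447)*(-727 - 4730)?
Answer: -643926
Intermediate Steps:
((-1707 - 1*622) + 2447)*(-727 - 4730) = ((-1707 - 622) + 2447)*(-5457) = (-2329 + 2447)*(-5457) = 118*(-5457) = -643926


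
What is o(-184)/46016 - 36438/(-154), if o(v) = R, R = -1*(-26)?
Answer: 419183753/1771616 ≈ 236.61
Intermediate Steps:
R = 26
o(v) = 26
o(-184)/46016 - 36438/(-154) = 26/46016 - 36438/(-154) = 26*(1/46016) - 36438*(-1/154) = 13/23008 + 18219/77 = 419183753/1771616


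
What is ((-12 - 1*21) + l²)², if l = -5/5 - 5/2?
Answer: 6889/16 ≈ 430.56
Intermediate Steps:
l = -7/2 (l = -5*⅕ - 5*½ = -1 - 5/2 = -7/2 ≈ -3.5000)
((-12 - 1*21) + l²)² = ((-12 - 1*21) + (-7/2)²)² = ((-12 - 21) + 49/4)² = (-33 + 49/4)² = (-83/4)² = 6889/16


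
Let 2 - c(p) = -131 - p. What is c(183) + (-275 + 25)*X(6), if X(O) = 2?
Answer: -184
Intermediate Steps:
c(p) = 133 + p (c(p) = 2 - (-131 - p) = 2 + (131 + p) = 133 + p)
c(183) + (-275 + 25)*X(6) = (133 + 183) + (-275 + 25)*2 = 316 - 250*2 = 316 - 500 = -184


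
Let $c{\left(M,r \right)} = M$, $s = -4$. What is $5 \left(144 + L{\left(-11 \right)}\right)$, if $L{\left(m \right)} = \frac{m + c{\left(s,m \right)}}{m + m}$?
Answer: $\frac{15915}{22} \approx 723.41$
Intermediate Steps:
$L{\left(m \right)} = \frac{-4 + m}{2 m}$ ($L{\left(m \right)} = \frac{m - 4}{m + m} = \frac{-4 + m}{2 m}$)
$5 \left(144 + L{\left(-11 \right)}\right) = 5 \left(144 + \frac{-4 - 11}{2 \left(-11\right)}\right) = 5 \left(144 + \frac{1}{2} \left(- \frac{1}{11}\right) \left(-15\right)\right) = 5 \left(144 + \frac{15}{22}\right) = 5 \cdot \frac{3183}{22} = \frac{15915}{22}$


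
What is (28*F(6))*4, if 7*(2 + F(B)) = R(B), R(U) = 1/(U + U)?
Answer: -668/3 ≈ -222.67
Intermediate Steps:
R(U) = 1/(2*U)
F(B) = -2 + 1/(14*B) (F(B) = -2 + (1/(2*B))/7 = -2 + 1/(14*B))
(28*F(6))*4 = (28*(-2 + (1/14)/6))*4 = (28*(-2 + (1/14)*(1/6)))*4 = (28*(-2 + 1/84))*4 = (28*(-167/84))*4 = -167/3*4 = -668/3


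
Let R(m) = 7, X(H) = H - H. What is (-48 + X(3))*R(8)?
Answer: -336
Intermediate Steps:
X(H) = 0
(-48 + X(3))*R(8) = (-48 + 0)*7 = -48*7 = -336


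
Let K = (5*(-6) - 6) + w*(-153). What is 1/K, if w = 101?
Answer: -1/15489 ≈ -6.4562e-5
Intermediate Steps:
K = -15489 (K = (5*(-6) - 6) + 101*(-153) = (-30 - 6) - 15453 = -36 - 15453 = -15489)
1/K = 1/(-15489) = -1/15489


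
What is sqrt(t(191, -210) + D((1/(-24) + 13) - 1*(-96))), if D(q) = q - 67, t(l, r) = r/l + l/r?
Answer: sqrt(257083881810)/80220 ≈ 6.3205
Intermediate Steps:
t(l, r) = l/r + r/l
D(q) = -67 + q
sqrt(t(191, -210) + D((1/(-24) + 13) - 1*(-96))) = sqrt((191/(-210) - 210/191) + (-67 + ((1/(-24) + 13) - 1*(-96)))) = sqrt((191*(-1/210) - 210*1/191) + (-67 + ((-1/24 + 13) + 96))) = sqrt((-191/210 - 210/191) + (-67 + (311/24 + 96))) = sqrt(-80581/40110 + (-67 + 2615/24)) = sqrt(-80581/40110 + 1007/24) = sqrt(6409471/160440) = sqrt(257083881810)/80220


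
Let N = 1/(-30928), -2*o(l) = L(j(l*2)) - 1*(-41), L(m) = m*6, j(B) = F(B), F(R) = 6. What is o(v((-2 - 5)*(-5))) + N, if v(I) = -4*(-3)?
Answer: -1190729/30928 ≈ -38.500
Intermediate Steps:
j(B) = 6
L(m) = 6*m
v(I) = 12
o(l) = -77/2 (o(l) = -(6*6 - 1*(-41))/2 = -(36 + 41)/2 = -½*77 = -77/2)
N = -1/30928 ≈ -3.2333e-5
o(v((-2 - 5)*(-5))) + N = -77/2 - 1/30928 = -1190729/30928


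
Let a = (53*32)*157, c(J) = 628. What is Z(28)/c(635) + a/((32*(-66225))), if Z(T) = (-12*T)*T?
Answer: -157067597/10397325 ≈ -15.107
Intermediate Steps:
a = 266272 (a = 1696*157 = 266272)
Z(T) = -12*T²
Z(28)/c(635) + a/((32*(-66225))) = -12*28²/628 + 266272/((32*(-66225))) = -12*784*(1/628) + 266272/(-2119200) = -9408*1/628 + 266272*(-1/2119200) = -2352/157 - 8321/66225 = -157067597/10397325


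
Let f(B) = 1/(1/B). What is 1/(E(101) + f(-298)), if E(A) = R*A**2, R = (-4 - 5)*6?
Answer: -1/551152 ≈ -1.8144e-6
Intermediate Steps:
R = -54 (R = -9*6 = -54)
f(B) = B
E(A) = -54*A**2
1/(E(101) + f(-298)) = 1/(-54*101**2 - 298) = 1/(-54*10201 - 298) = 1/(-550854 - 298) = 1/(-551152) = -1/551152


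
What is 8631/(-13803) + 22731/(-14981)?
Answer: -147685668/68927581 ≈ -2.1426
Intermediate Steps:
8631/(-13803) + 22731/(-14981) = 8631*(-1/13803) + 22731*(-1/14981) = -2877/4601 - 22731/14981 = -147685668/68927581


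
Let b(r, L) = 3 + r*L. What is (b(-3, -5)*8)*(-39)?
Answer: -5616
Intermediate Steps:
b(r, L) = 3 + L*r
(b(-3, -5)*8)*(-39) = ((3 - 5*(-3))*8)*(-39) = ((3 + 15)*8)*(-39) = (18*8)*(-39) = 144*(-39) = -5616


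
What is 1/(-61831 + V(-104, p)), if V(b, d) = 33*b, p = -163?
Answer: -1/65263 ≈ -1.5323e-5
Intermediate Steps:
1/(-61831 + V(-104, p)) = 1/(-61831 + 33*(-104)) = 1/(-61831 - 3432) = 1/(-65263) = -1/65263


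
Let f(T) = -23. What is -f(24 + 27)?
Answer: 23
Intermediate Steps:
-f(24 + 27) = -1*(-23) = 23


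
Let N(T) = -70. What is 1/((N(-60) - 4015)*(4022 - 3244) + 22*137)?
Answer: -1/3175116 ≈ -3.1495e-7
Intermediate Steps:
1/((N(-60) - 4015)*(4022 - 3244) + 22*137) = 1/((-70 - 4015)*(4022 - 3244) + 22*137) = 1/(-4085*778 + 3014) = 1/(-3178130 + 3014) = 1/(-3175116) = -1/3175116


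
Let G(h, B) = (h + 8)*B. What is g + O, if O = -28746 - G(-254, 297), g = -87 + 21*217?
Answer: 48786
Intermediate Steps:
G(h, B) = B*(8 + h) (G(h, B) = (8 + h)*B = B*(8 + h))
g = 4470 (g = -87 + 4557 = 4470)
O = 44316 (O = -28746 - 297*(8 - 254) = -28746 - 297*(-246) = -28746 - 1*(-73062) = -28746 + 73062 = 44316)
g + O = 4470 + 44316 = 48786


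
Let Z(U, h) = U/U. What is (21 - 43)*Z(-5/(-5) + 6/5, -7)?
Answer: -22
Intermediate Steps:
Z(U, h) = 1
(21 - 43)*Z(-5/(-5) + 6/5, -7) = (21 - 43)*1 = -22*1 = -22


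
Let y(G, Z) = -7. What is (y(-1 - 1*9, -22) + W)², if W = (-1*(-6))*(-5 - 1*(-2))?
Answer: 625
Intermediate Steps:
W = -18 (W = 6*(-5 + 2) = 6*(-3) = -18)
(y(-1 - 1*9, -22) + W)² = (-7 - 18)² = (-25)² = 625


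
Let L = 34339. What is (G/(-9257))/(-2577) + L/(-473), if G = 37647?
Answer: -273049653980/3761183899 ≈ -72.597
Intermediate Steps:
(G/(-9257))/(-2577) + L/(-473) = (37647/(-9257))/(-2577) + 34339/(-473) = (37647*(-1/9257))*(-1/2577) + 34339*(-1/473) = -37647/9257*(-1/2577) - 34339/473 = 12549/7951763 - 34339/473 = -273049653980/3761183899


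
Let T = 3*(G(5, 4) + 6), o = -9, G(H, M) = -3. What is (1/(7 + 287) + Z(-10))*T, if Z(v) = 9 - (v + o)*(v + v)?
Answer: -327219/98 ≈ -3339.0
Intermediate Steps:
T = 9 (T = 3*(-3 + 6) = 3*3 = 9)
Z(v) = 9 - 2*v*(-9 + v) (Z(v) = 9 - (v - 9)*(v + v) = 9 - (-9 + v)*2*v = 9 - 2*v*(-9 + v))
(1/(7 + 287) + Z(-10))*T = (1/(7 + 287) + (9 - 2*(-10)**2 + 18*(-10)))*9 = (1/294 + (9 - 2*100 - 180))*9 = (1/294 + (9 - 200 - 180))*9 = (1/294 - 371)*9 = -109073/294*9 = -327219/98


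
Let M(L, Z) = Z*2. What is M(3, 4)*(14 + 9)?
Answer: 184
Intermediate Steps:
M(L, Z) = 2*Z
M(3, 4)*(14 + 9) = (2*4)*(14 + 9) = 8*23 = 184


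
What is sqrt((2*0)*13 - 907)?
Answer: I*sqrt(907) ≈ 30.116*I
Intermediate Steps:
sqrt((2*0)*13 - 907) = sqrt(0*13 - 907) = sqrt(0 - 907) = sqrt(-907) = I*sqrt(907)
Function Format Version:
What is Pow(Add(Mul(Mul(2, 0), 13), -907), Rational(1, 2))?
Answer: Mul(I, Pow(907, Rational(1, 2))) ≈ Mul(30.116, I)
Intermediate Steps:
Pow(Add(Mul(Mul(2, 0), 13), -907), Rational(1, 2)) = Pow(Add(Mul(0, 13), -907), Rational(1, 2)) = Pow(Add(0, -907), Rational(1, 2)) = Pow(-907, Rational(1, 2)) = Mul(I, Pow(907, Rational(1, 2)))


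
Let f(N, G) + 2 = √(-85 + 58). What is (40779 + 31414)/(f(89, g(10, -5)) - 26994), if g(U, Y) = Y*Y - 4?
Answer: -1948922228/728784043 - 216579*I*√3/728784043 ≈ -2.6742 - 0.00051473*I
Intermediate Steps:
g(U, Y) = -4 + Y² (g(U, Y) = Y² - 4 = -4 + Y²)
f(N, G) = -2 + 3*I*√3 (f(N, G) = -2 + √(-85 + 58) = -2 + √(-27) = -2 + 3*I*√3)
(40779 + 31414)/(f(89, g(10, -5)) - 26994) = (40779 + 31414)/((-2 + 3*I*√3) - 26994) = 72193/(-26996 + 3*I*√3)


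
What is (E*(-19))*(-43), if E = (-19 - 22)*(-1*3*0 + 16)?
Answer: -535952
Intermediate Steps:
E = -656 (E = -41*(-3*0 + 16) = -41*(0 + 16) = -41*16 = -656)
(E*(-19))*(-43) = -656*(-19)*(-43) = 12464*(-43) = -535952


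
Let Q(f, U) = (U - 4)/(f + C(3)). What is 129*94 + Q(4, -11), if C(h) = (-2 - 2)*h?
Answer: 97023/8 ≈ 12128.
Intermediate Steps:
C(h) = -4*h
Q(f, U) = (-4 + U)/(-12 + f) (Q(f, U) = (U - 4)/(f - 4*3) = (-4 + U)/(f - 12) = (-4 + U)/(-12 + f))
129*94 + Q(4, -11) = 129*94 + (-4 - 11)/(-12 + 4) = 12126 - 15/(-8) = 12126 - ⅛*(-15) = 12126 + 15/8 = 97023/8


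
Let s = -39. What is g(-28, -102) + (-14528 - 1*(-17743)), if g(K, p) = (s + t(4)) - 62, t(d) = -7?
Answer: 3107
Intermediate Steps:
g(K, p) = -108 (g(K, p) = (-39 - 7) - 62 = -46 - 62 = -108)
g(-28, -102) + (-14528 - 1*(-17743)) = -108 + (-14528 - 1*(-17743)) = -108 + (-14528 + 17743) = -108 + 3215 = 3107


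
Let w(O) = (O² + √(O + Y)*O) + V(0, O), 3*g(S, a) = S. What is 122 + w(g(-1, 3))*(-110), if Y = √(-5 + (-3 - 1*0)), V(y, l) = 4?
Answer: -2972/9 + 110*√(-3 + 18*I*√2)/9 ≈ -289.11 + 46.245*I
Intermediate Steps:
Y = 2*I*√2 (Y = √(-5 + (-3 + 0)) = √(-5 - 3) = √(-8) = 2*I*√2 ≈ 2.8284*I)
g(S, a) = S/3
w(O) = 4 + O² + O*√(O + 2*I*√2) (w(O) = (O² + √(O + 2*I*√2)*O) + 4 = (O² + O*√(O + 2*I*√2)) + 4 = 4 + O² + O*√(O + 2*I*√2))
122 + w(g(-1, 3))*(-110) = 122 + (4 + ((⅓)*(-1))² + ((⅓)*(-1))*√((⅓)*(-1) + 2*I*√2))*(-110) = 122 + (4 + (-⅓)² - √(-⅓ + 2*I*√2)/3)*(-110) = 122 + (4 + ⅑ - √(-⅓ + 2*I*√2)/3)*(-110) = 122 + (37/9 - √(-⅓ + 2*I*√2)/3)*(-110) = 122 + (-4070/9 + 110*√(-⅓ + 2*I*√2)/3) = -2972/9 + 110*√(-⅓ + 2*I*√2)/3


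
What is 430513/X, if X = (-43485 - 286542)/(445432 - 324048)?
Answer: -52257389992/330027 ≈ -1.5834e+5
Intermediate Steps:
X = -330027/121384 ≈ -2.7189
430513/X = 430513/(-330027/121384) = 430513*(-121384/330027) = -52257389992/330027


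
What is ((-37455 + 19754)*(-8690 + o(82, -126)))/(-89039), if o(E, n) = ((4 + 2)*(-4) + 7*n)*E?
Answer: -1468864382/89039 ≈ -16497.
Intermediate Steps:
o(E, n) = E*(-24 + 7*n) (o(E, n) = (6*(-4) + 7*n)*E = (-24 + 7*n)*E = E*(-24 + 7*n))
((-37455 + 19754)*(-8690 + o(82, -126)))/(-89039) = ((-37455 + 19754)*(-8690 + 82*(-24 + 7*(-126))))/(-89039) = -17701*(-8690 + 82*(-24 - 882))*(-1/89039) = -17701*(-8690 + 82*(-906))*(-1/89039) = -17701*(-8690 - 74292)*(-1/89039) = -17701*(-82982)*(-1/89039) = 1468864382*(-1/89039) = -1468864382/89039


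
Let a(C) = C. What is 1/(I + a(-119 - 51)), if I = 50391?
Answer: 1/50221 ≈ 1.9912e-5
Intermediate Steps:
1/(I + a(-119 - 51)) = 1/(50391 + (-119 - 51)) = 1/(50391 - 170) = 1/50221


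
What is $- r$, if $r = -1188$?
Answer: $1188$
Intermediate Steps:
$- r = \left(-1\right) \left(-1188\right) = 1188$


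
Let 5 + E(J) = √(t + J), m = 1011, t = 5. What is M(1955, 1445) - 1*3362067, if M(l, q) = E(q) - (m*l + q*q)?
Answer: -7426602 + 5*√58 ≈ -7.4266e+6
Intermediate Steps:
E(J) = -5 + √(5 + J)
M(l, q) = -5 + √(5 + q) - q² - 1011*l (M(l, q) = (-5 + √(5 + q)) - (1011*l + q*q) = (-5 + √(5 + q)) - (1011*l + q²) = (-5 + √(5 + q)) - (q² + 1011*l) = (-5 + √(5 + q)) + (-q² - 1011*l) = -5 + √(5 + q) - q² - 1011*l)
M(1955, 1445) - 1*3362067 = (-5 + √(5 + 1445) - 1*1445² - 1011*1955) - 1*3362067 = (-5 + √1450 - 1*2088025 - 1976505) - 3362067 = (-5 + 5*√58 - 2088025 - 1976505) - 3362067 = (-4064535 + 5*√58) - 3362067 = -7426602 + 5*√58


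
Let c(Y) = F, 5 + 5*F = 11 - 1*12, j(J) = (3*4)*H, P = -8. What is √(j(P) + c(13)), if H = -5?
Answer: 3*I*√170/5 ≈ 7.823*I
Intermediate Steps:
j(J) = -60 (j(J) = (3*4)*(-5) = 12*(-5) = -60)
F = -6/5 (F = -1 + (11 - 1*12)/5 = -1 + (11 - 12)/5 = -1 + (⅕)*(-1) = -1 - ⅕ = -6/5 ≈ -1.2000)
c(Y) = -6/5
√(j(P) + c(13)) = √(-60 - 6/5) = √(-306/5) = 3*I*√170/5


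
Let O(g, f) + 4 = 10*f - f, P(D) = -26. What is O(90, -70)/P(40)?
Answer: 317/13 ≈ 24.385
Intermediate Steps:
O(g, f) = -4 + 9*f (O(g, f) = -4 + (10*f - f) = -4 + 9*f)
O(90, -70)/P(40) = (-4 + 9*(-70))/(-26) = (-4 - 630)*(-1/26) = -634*(-1/26) = 317/13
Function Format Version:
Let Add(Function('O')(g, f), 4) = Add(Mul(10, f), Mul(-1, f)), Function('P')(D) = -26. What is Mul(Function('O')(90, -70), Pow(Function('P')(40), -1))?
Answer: Rational(317, 13) ≈ 24.385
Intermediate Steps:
Function('O')(g, f) = Add(-4, Mul(9, f)) (Function('O')(g, f) = Add(-4, Add(Mul(10, f), Mul(-1, f))) = Add(-4, Mul(9, f)))
Mul(Function('O')(90, -70), Pow(Function('P')(40), -1)) = Mul(Add(-4, Mul(9, -70)), Pow(-26, -1)) = Mul(Add(-4, -630), Rational(-1, 26)) = Mul(-634, Rational(-1, 26)) = Rational(317, 13)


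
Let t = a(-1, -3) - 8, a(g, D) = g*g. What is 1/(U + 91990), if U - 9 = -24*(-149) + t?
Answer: 1/95568 ≈ 1.0464e-5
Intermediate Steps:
a(g, D) = g²
t = -7 (t = (-1)² - 8 = 1 - 8 = -7)
U = 3578 (U = 9 + (-24*(-149) - 7) = 9 + (3576 - 7) = 9 + 3569 = 3578)
1/(U + 91990) = 1/(3578 + 91990) = 1/95568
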